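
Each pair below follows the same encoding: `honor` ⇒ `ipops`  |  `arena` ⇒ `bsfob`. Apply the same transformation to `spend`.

tqfoe

Compare letters: h→i is +1, o→p is +1, n→o is +1 — a constant shift. This is a Caesar cipher with shift 1.
For spend: s+1=t, p+1=q, e+1=f, n+1=o, d+1=e.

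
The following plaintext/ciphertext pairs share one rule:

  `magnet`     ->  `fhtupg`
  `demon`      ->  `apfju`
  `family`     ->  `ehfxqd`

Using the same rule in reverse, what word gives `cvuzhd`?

runway

m(12)→f(5) and a(0)→h(7) fit y≡15x+7 (mod 26); the inverse of 15 mod 26 is 7. Treating letters as 0–25, the rule is x ↦ 15x + 7 (mod 26).
Undoing it on cvuzhd: c(2)→7·(2−7)≡17=r; v(21)→7·(21−7)≡20=u; u(20)→7·(20−7)≡13=n; z(25)→7·(25−7)≡22=w; h(7)→7·(7−7)≡0=a; d(3)→7·(3−7)≡24=y (all mod 26).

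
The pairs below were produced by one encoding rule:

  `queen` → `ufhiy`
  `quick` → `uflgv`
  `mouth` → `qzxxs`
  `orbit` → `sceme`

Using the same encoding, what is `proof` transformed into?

Shifts by position in queen: pos 0: q→u (+4), pos 1: u→f (+11), pos 2: e→h (+3), pos 3: e→i (+4), pos 4: n→y (+11) — repeating every 3. It's a Vigenère-style cipher with numeric key [4,11,3]: position i shifts by key[i mod 3].
On proof: p+4=t, r+11=c, o+3=r, o+4=s, f+11=q.

tcrsq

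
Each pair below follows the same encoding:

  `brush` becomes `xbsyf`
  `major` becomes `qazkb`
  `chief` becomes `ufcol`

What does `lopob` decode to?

fever

b(1)→x(23) and r(17)→b(1) fit y≡23x+0 (mod 26); the inverse of 23 mod 26 is 17. Treating letters as 0–25, the rule is x ↦ 23x + 0 (mod 26).
Reversing it on lopob: l(11)→17·(11−0)≡5=f; o(14)→17·(14−0)≡4=e; p(15)→17·(15−0)≡21=v; o(14)→17·(14−0)≡4=e; b(1)→17·(1−0)≡17=r (all mod 26).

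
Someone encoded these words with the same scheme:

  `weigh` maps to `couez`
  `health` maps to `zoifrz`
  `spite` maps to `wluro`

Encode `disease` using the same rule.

w(22)→c(2) and e(4)→o(14) fit y≡21x+8 (mod 26); the inverse of 21 mod 26 is 5. Each letter's alphabet position (a=0..z=25) is mapped through 21·x+8 mod 26 — an affine cipher.
On disease: d(3)→21·3+8≡19=t; i(8)→21·8+8≡20=u; s(18)→21·18+8≡22=w; e(4)→21·4+8≡14=o; a(0)→21·0+8≡8=i; s(18)→21·18+8≡22=w; e(4)→21·4+8≡14=o (all mod 26).

tuwoiwo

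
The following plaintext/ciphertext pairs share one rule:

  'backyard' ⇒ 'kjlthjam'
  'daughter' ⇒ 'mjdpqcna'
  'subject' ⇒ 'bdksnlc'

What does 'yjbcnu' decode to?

pastel

Every letter moves 9 places later in the alphabet, wrapping around z→a.
Decoding yjbcnu: y−9=p, j−9=a, b−9=s, c−9=t, n−9=e, u−9=l.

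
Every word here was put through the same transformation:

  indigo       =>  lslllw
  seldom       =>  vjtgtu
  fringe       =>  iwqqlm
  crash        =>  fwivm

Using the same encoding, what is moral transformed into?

A repeating key of period 3 is used — shifts +3, +5, +8 over and over.
On moral: m+3=p, o+5=t, r+8=z, a+3=d, l+5=q.

ptzdq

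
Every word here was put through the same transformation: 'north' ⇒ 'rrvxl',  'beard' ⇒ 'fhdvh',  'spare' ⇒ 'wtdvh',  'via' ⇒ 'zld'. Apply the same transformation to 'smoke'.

wqroh

Two shifts are in play — +3 for a/e/i/o/u, +4 for every other letter.
Applying it to smoke: s(cons)+4=w, m(cons)+4=q, o(vowel)+3=r, k(cons)+4=o, e(vowel)+3=h.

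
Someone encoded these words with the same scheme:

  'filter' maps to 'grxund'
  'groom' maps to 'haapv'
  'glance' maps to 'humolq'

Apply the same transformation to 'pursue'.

Shifts by position in filter: pos 0: f→g (+1), pos 1: i→r (+9), pos 2: l→x (+12), pos 3: t→u (+1), pos 4: e→n (+9), pos 5: r→d (+12) — repeating every 3. A repeating key of period 3 is used — shifts +1, +9, +12 over and over.
Applying it to pursue: p+1=q, u+9=d, r+12=d, s+1=t, u+9=d, e+12=q.

qddtdq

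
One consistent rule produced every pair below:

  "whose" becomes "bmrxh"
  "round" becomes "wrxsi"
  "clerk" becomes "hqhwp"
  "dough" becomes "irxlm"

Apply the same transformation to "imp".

The shift depends on letter class: consonant w→b is +5, but vowel o→r is +3. The rule splits by letter class: vowels +3, consonants +5.
Applying it to imp: i(vowel)+3=l, m(cons)+5=r, p(cons)+5=u.

lru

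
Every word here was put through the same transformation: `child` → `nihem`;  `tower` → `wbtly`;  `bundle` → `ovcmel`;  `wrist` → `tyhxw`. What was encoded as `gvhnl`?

juice

c(2)→n(13) and h(7)→i(8) fit y≡25x+15 (mod 26); the inverse of 25 mod 26 is 25. Treating letters as 0–25, the rule is x ↦ 25x + 15 (mod 26).
Reversing it on gvhnl: g(6)→25·(6−15)≡9=j; v(21)→25·(21−15)≡20=u; h(7)→25·(7−15)≡8=i; n(13)→25·(13−15)≡2=c; l(11)→25·(11−15)≡4=e (all mod 26).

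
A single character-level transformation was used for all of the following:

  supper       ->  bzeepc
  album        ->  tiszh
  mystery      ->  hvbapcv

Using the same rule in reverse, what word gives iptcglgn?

s(18)→b(1) and u(20)→z(25) fit y≡25x+19 (mod 26); the inverse of 25 mod 26 is 25. Each letter's alphabet position (a=0..z=25) is mapped through 25·x+19 mod 26 — an affine cipher.
Decoding iptcglgn: i(8)→25·(8−19)≡11=l; p(15)→25·(15−19)≡4=e; t(19)→25·(19−19)≡0=a; c(2)→25·(2−19)≡17=r; g(6)→25·(6−19)≡13=n; l(11)→25·(11−19)≡8=i; g(6)→25·(6−19)≡13=n; n(13)→25·(13−19)≡6=g (all mod 26).

learning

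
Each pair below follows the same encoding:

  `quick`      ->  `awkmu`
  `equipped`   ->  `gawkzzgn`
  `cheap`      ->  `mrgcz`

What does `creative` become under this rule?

mbgcdkfg

The shift depends on letter class: consonant q→a is +10, but vowel u→w is +2. Two shifts are in play — +2 for a/e/i/o/u, +10 for every other letter.
Applying it to creative: c(cons)+10=m, r(cons)+10=b, e(vowel)+2=g, a(vowel)+2=c, t(cons)+10=d, i(vowel)+2=k, v(cons)+10=f, e(vowel)+2=g.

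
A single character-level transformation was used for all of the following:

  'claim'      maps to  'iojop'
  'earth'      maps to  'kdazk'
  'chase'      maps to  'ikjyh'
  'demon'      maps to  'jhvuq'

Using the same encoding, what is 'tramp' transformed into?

zujss

Shifts by position in claim: pos 0: c→i (+6), pos 1: l→o (+3), pos 2: a→j (+9), pos 3: i→o (+6), pos 4: m→p (+3) — repeating every 3. The shifts repeat in a cycle of length 3: positions 0,1,… shift by +6, +3, +9, then the pattern repeats.
On tramp: t+6=z, r+3=u, a+9=j, m+6=s, p+3=s.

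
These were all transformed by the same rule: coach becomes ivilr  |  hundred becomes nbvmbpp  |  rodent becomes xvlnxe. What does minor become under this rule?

In coach: c→i is +6, o→v is +7, a→i is +8, c→l is +9 — the shift increases by 1 each position. Each letter shifts forward by (position + 6), i.e. 6, 7, 8, … — the shift grows by one for each successive letter.
For minor: m+6=s, i+7=p, n+8=v, o+9=x, r+10=b.

spvxb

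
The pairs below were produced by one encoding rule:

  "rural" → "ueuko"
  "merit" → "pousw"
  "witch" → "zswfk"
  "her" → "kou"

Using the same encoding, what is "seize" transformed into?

The shift depends on letter class: consonant r→u is +3, but vowel u→e is +10. Two shifts are in play — +10 for a/e/i/o/u, +3 for every other letter.
On seize: s(cons)+3=v, e(vowel)+10=o, i(vowel)+10=s, z(cons)+3=c, e(vowel)+10=o.

vosco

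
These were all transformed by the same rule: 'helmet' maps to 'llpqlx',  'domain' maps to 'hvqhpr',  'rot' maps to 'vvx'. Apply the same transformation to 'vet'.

zlx

The shift depends on letter class: consonant h→l is +4, but vowel e→l is +7. Two shifts are in play — +7 for a/e/i/o/u, +4 for every other letter.
On vet: v(cons)+4=z, e(vowel)+7=l, t(cons)+4=x.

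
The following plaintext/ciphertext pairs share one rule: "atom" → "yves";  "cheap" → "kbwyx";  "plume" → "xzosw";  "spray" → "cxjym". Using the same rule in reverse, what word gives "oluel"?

union

a(0)→y(24) and t(19)→v(21) fit y≡19x+24 (mod 26); the inverse of 19 mod 26 is 11. Each letter's alphabet position (a=0..z=25) is mapped through 19·x+24 mod 26 — an affine cipher.
Reversing it on oluel: o(14)→11·(14−24)≡20=u; l(11)→11·(11−24)≡13=n; u(20)→11·(20−24)≡8=i; e(4)→11·(4−24)≡14=o; l(11)→11·(11−24)≡13=n (all mod 26).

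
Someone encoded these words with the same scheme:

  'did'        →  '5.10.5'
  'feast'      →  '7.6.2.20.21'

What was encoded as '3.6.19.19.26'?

berry

d is letter #4 and maps to 5: an offset of 1. Each letter is replaced by its alphabet position (a=1..z=26) + 1.
Undoing it on 3.6.19.19.26: 3→(3−1)÷1=2=b, 6→(6−1)÷1=5=e, 19→(19−1)÷1=18=r, 19→(19−1)÷1=18=r, 26→(26−1)÷1=25=y.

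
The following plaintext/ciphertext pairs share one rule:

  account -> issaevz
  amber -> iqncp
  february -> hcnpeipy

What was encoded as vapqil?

normal

a(0)→i(8) and c(2)→s(18) fit y≡5x+8 (mod 26); the inverse of 5 mod 26 is 21. Treating letters as 0–25, the rule is x ↦ 5x + 8 (mod 26).
Decoding vapqil: v(21)→21·(21−8)≡13=n; a(0)→21·(0−8)≡14=o; p(15)→21·(15−8)≡17=r; q(16)→21·(16−8)≡12=m; i(8)→21·(8−8)≡0=a; l(11)→21·(11−8)≡11=l (all mod 26).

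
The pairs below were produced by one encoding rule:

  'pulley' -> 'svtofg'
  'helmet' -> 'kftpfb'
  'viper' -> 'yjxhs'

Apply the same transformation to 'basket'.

Shifts by position in pulley: pos 0: p→s (+3), pos 1: u→v (+1), pos 2: l→t (+8), pos 3: l→o (+3), pos 4: e→f (+1), pos 5: y→g (+8) — repeating every 3. A repeating key of period 3 is used — shifts +3, +1, +8 over and over.
Applying it to basket: b+3=e, a+1=b, s+8=a, k+3=n, e+1=f, t+8=b.

ebanfb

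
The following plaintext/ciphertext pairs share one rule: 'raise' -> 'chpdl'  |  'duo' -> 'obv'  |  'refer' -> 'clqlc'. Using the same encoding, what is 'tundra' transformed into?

ebyoch

The shift depends on letter class: consonant r→c is +11, but vowel a→h is +7. Two shifts are in play — +7 for a/e/i/o/u, +11 for every other letter.
On tundra: t(cons)+11=e, u(vowel)+7=b, n(cons)+11=y, d(cons)+11=o, r(cons)+11=c, a(vowel)+7=h.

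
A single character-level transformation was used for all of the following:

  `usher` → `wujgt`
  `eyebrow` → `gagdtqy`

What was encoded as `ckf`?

Each letter is shifted forward by 2 in the alphabet (a Caesar shift of +2).
Undoing it on ckf: c−2=a, k−2=i, f−2=d.

aid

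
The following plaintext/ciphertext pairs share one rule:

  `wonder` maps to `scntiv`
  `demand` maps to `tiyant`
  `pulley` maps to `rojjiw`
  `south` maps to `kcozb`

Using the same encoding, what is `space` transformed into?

w(22)→s(18) and o(14)→c(2) fit y≡15x+0 (mod 26); the inverse of 15 mod 26 is 7. This is an affine cipher: with a=0,…,z=25, each position x becomes (15x+0) mod 26.
Applying it to space: s(18)→15·18+0≡10=k; p(15)→15·15+0≡17=r; a(0)→15·0+0≡0=a; c(2)→15·2+0≡4=e; e(4)→15·4+0≡8=i (all mod 26).

kraei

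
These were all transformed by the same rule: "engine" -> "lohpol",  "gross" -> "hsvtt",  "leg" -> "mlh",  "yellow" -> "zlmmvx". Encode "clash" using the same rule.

dmhti

The shift depends on letter class: consonant n→o is +1, but vowel e→l is +7. The rule splits by letter class: vowels +7, consonants +1.
For clash: c(cons)+1=d, l(cons)+1=m, a(vowel)+7=h, s(cons)+1=t, h(cons)+1=i.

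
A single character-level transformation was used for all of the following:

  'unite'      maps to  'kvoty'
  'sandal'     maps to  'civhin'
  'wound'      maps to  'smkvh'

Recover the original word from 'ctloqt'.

strict

u(20)→k(10) and n(13)→v(21) fit y≡17x+8 (mod 26); the inverse of 17 mod 26 is 23. Treating letters as 0–25, the rule is x ↦ 17x + 8 (mod 26).
Undoing it on ctloqt: c(2)→23·(2−8)≡18=s; t(19)→23·(19−8)≡19=t; l(11)→23·(11−8)≡17=r; o(14)→23·(14−8)≡8=i; q(16)→23·(16−8)≡2=c; t(19)→23·(19−8)≡19=t (all mod 26).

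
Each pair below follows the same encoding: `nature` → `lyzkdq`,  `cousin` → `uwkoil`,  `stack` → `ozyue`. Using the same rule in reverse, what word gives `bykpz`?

fault

n(13)→l(11) and a(0)→y(24) fit y≡11x+24 (mod 26); the inverse of 11 mod 26 is 19. This is an affine cipher: with a=0,…,z=25, each position x becomes (11x+24) mod 26.
Undoing it on bykpz: b(1)→19·(1−24)≡5=f; y(24)→19·(24−24)≡0=a; k(10)→19·(10−24)≡20=u; p(15)→19·(15−24)≡11=l; z(25)→19·(25−24)≡19=t (all mod 26).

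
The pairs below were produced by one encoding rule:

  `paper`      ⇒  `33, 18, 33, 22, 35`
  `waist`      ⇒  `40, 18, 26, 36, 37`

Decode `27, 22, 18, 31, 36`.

jeans

p is letter #16 and maps to 33: an offset of 17. Letters become their 1-based position plus 17 (so a→18, b→19, …).
Decoding 27, 22, 18, 31, 36: 27→(27−17)÷1=10=j, 22→(22−17)÷1=5=e, 18→(18−17)÷1=1=a, 31→(31−17)÷1=14=n, 36→(36−17)÷1=19=s.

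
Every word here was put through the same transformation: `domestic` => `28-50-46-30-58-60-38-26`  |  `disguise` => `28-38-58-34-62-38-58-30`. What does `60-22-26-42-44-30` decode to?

d(#4)→28 and o(#15)→50: differences scale by 2, so n = 2·pos + 20. The formula is n = 2×(alphabet index, a=1) + 20.
Decoding 60-22-26-42-44-30: 60→(60−20)÷2=20=t, 22→(22−20)÷2=1=a, 26→(26−20)÷2=3=c, 42→(42−20)÷2=11=k, 44→(44−20)÷2=12=l, 30→(30−20)÷2=5=e.

tackle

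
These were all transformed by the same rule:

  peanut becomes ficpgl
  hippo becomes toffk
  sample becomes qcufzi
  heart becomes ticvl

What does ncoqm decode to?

This is an affine cipher: with a=0,…,z=25, each position x becomes (21x+2) mod 26.
Reversing it on ncoqm: n(13)→5·(13−2)≡3=d; c(2)→5·(2−2)≡0=a; o(14)→5·(14−2)≡8=i; q(16)→5·(16−2)≡18=s; m(12)→5·(12−2)≡24=y (all mod 26).

daisy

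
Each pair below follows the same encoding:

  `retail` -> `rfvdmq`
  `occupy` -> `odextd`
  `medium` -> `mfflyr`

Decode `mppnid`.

In retail: r→r is +0, e→f is +1, t→v is +2, a→d is +3 — the shift increases by 1 each position. The shift increases by 1 at each position, starting from +0: 0, 1, 2, ….
Decoding mppnid: m−0=m, p−1=o, p−2=n, n−3=k, i−4=e, d−5=y.

monkey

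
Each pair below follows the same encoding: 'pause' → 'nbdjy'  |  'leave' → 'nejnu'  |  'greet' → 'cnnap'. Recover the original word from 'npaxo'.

The output letters match the input read backwards, each shifted +9: pause reversed is esuap. Two steps: reverse the string, then apply a Caesar shift of +9.
Decoding npaxo: shift back: n−9=e, p−9=g, a−9=r, x−9=o, o−9=f → egrof; then reverse → forge.

forge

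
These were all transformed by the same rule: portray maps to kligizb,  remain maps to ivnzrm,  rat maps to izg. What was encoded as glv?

Each pair mirrors across the alphabet (p↔k, o↔l, r↔i): positions sum to 25. This is the alphabet-reversal cipher (Atbash): a becomes z, b becomes y, etc.
Undoing it on glv: g↔t, l↔o, v↔e.

toe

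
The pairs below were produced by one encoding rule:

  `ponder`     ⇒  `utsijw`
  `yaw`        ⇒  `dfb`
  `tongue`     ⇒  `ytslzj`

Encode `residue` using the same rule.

Compare letters: p→u is +5, o→t is +5, n→s is +5 — a constant shift. Every letter moves 5 places later in the alphabet, wrapping around z→a.
On residue: r+5=w, e+5=j, s+5=x, i+5=n, d+5=i, u+5=z, e+5=j.

wjxnizj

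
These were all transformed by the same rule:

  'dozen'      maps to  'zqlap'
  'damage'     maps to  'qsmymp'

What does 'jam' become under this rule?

The output letters match the input read backwards, each shifted +12: dozen reversed is nezod. Two steps: reverse the string, then apply a Caesar shift of +12.
On jam: reverse → maj; then shift: m+12=y, a+12=m, j+12=v.

ymv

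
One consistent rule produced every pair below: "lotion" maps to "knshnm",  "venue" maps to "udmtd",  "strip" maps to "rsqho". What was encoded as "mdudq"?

Compare letters: l→k is +25, o→n is +25, t→s is +25 — a constant shift. Every letter moves 25 places later in the alphabet, wrapping around z→a.
Reversing it on mdudq: m−25=n, d−25=e, u−25=v, d−25=e, q−25=r.

never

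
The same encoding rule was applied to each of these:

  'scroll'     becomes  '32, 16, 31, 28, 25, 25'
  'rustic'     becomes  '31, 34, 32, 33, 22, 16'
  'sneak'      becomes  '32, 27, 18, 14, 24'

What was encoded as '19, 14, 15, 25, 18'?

fable

s is letter #19 and maps to 32: an offset of 13. The number is (letter's place in the alphabet, a=1) + 13.
Decoding 19, 14, 15, 25, 18: 19→(19−13)÷1=6=f, 14→(14−13)÷1=1=a, 15→(15−13)÷1=2=b, 25→(25−13)÷1=12=l, 18→(18−13)÷1=5=e.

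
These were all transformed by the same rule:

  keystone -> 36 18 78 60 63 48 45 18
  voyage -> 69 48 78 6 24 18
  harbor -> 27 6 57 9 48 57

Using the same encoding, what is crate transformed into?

k(#11)→36 and e(#5)→18: differences scale by 3, so n = 3·pos + 3. The formula is n = 3×(alphabet index, a=1) + 3.
For crate: c=3→12, r=18→57, a=1→6, t=20→63, e=5→18.

12 57 6 63 18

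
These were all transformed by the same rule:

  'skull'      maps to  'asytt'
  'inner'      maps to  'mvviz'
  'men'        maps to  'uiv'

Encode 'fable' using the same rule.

nejti

The shift depends on letter class: consonant s→a is +8, but vowel u→y is +4. Vowels shift forward by 4 and consonants shift forward by 8.
On fable: f(cons)+8=n, a(vowel)+4=e, b(cons)+8=j, l(cons)+8=t, e(vowel)+4=i.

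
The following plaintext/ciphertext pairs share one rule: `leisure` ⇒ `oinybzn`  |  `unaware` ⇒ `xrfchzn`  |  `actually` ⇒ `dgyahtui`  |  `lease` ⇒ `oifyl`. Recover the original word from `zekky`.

In leisure: l→o is +3, e→i is +4, i→n is +5, s→y is +6 — the shift increases by 1 each position. The shift increases by 1 at each position, starting from +3: 3, 4, 5, ….
Decoding zekky: z−3=w, e−4=a, k−5=f, k−6=e, y−7=r.

wafer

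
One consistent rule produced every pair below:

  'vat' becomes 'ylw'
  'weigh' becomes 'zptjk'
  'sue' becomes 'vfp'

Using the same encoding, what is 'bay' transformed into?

elb

The shift depends on letter class: consonant v→y is +3, but vowel a→l is +11. The rule splits by letter class: vowels +11, consonants +3.
Applying it to bay: b(cons)+3=e, a(vowel)+11=l, y(cons)+3=b.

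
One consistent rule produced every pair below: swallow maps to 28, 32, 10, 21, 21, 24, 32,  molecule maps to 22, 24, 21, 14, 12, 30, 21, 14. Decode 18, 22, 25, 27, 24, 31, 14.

improve

s is letter #19 and maps to 28: an offset of 9. Letters become their 1-based position plus 9 (so a→10, b→11, …).
Undoing it on 18, 22, 25, 27, 24, 31, 14: 18→(18−9)÷1=9=i, 22→(22−9)÷1=13=m, 25→(25−9)÷1=16=p, 27→(27−9)÷1=18=r, 24→(24−9)÷1=15=o, 31→(31−9)÷1=22=v, 14→(14−9)÷1=5=e.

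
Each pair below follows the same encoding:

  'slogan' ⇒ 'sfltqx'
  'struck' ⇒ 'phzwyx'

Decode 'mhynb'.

The output letters match the input read backwards, each shifted +5: slogan reversed is nagols. Two steps: reverse the string, then apply a Caesar shift of +5.
Undoing it on mhynb: shift back: m−5=h, h−5=c, y−5=t, n−5=i, b−5=w → hctiw; then reverse → witch.

witch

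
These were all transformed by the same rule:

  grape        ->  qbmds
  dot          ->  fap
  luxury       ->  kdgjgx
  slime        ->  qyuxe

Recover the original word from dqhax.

lover

The output letters match the input read backwards, each shifted +12: grape reversed is eparg. The word is reversed, then every letter is shifted forward by 12.
Reversing it on dqhax: shift back: d−12=r, q−12=e, h−12=v, a−12=o, x−12=l → revol; then reverse → lover.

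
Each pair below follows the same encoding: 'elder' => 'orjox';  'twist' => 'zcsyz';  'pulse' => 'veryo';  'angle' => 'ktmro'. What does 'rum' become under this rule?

xes

Two shifts are in play — +10 for a/e/i/o/u, +6 for every other letter.
For rum: r(cons)+6=x, u(vowel)+10=e, m(cons)+6=s.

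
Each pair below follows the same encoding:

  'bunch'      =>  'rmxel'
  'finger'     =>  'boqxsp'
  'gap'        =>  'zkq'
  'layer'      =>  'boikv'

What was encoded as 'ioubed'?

turkey

The output letters match the input read backwards, each shifted +10: bunch reversed is hcnub. Read the word backwards and shift each letter +10.
Reversing it on ioubed: shift back: i−10=y, o−10=e, u−10=k, b−10=r, e−10=u, d−10=t → yekrut; then reverse → turkey.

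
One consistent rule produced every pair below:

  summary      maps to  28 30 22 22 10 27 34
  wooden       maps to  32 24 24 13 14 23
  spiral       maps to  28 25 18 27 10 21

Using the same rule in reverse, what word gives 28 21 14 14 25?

The number is (letter's place in the alphabet, a=1) + 9.
Decoding 28 21 14 14 25: 28→(28−9)÷1=19=s, 21→(21−9)÷1=12=l, 14→(14−9)÷1=5=e, 14→(14−9)÷1=5=e, 25→(25−9)÷1=16=p.

sleep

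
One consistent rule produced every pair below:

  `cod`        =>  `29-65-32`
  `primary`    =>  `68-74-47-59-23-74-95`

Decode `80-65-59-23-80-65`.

Each letter becomes 3×(its alphabet position, a=1..z=26) + 20.
Reversing it on 80-65-59-23-80-65: 80→(80−20)÷3=20=t, 65→(65−20)÷3=15=o, 59→(59−20)÷3=13=m, 23→(23−20)÷3=1=a, 80→(80−20)÷3=20=t, 65→(65−20)÷3=15=o.

tomato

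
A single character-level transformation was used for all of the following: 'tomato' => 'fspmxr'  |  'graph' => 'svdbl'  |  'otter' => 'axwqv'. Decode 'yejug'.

Shifts by position in tomato: pos 0: t→f (+12), pos 1: o→s (+4), pos 2: m→p (+3), pos 3: a→m (+12), pos 4: t→x (+4), pos 5: o→r (+3) — repeating every 3. It's a Vigenère-style cipher with numeric key [12,4,3]: position i shifts by key[i mod 3].
Reversing it on yejug: y−12=m, e−4=a, j−3=g, u−12=i, g−4=c.

magic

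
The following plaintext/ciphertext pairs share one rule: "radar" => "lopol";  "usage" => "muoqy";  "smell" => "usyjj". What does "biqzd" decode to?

night

r(17)→l(11) and a(0)→o(14) fit y≡9x+14 (mod 26); the inverse of 9 mod 26 is 3. This is an affine cipher: with a=0,…,z=25, each position x becomes (9x+14) mod 26.
Reversing it on biqzd: b(1)→3·(1−14)≡13=n; i(8)→3·(8−14)≡8=i; q(16)→3·(16−14)≡6=g; z(25)→3·(25−14)≡7=h; d(3)→3·(3−14)≡19=t (all mod 26).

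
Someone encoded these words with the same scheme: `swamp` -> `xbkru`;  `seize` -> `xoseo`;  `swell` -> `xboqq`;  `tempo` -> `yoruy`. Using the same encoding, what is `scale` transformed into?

The shift depends on letter class: consonant s→x is +5, but vowel a→k is +10. Vowels shift forward by 10 and consonants shift forward by 5.
Applying it to scale: s(cons)+5=x, c(cons)+5=h, a(vowel)+10=k, l(cons)+5=q, e(vowel)+10=o.

xhkqo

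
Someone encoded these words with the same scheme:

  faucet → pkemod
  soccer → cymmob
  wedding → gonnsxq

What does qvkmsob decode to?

Each letter is shifted forward by 10 in the alphabet (a Caesar shift of +10).
Undoing it on qvkmsob: q−10=g, v−10=l, k−10=a, m−10=c, s−10=i, o−10=e, b−10=r.

glacier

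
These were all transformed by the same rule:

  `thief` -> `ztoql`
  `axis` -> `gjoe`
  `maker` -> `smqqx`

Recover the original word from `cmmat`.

wagon

Shifts by position in thief: pos 0: t→z (+6), pos 1: h→t (+12), pos 2: i→o (+6), pos 3: e→q (+12) — repeating every 2. A repeating key of period 2 is used — shifts +6, +12 over and over.
Reversing it on cmmat: c−6=w, m−12=a, m−6=g, a−12=o, t−6=n.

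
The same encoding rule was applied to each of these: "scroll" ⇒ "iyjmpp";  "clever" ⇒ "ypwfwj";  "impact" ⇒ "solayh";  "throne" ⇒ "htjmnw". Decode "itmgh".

shout

Treating letters as 0–25, the rule is x ↦ 25x + 0 (mod 26).
Reversing it on itmgh: i(8)→25·(8−0)≡18=s; t(19)→25·(19−0)≡7=h; m(12)→25·(12−0)≡14=o; g(6)→25·(6−0)≡20=u; h(7)→25·(7−0)≡19=t (all mod 26).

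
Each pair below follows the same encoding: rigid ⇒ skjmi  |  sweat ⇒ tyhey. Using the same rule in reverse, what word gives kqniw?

joker

The shift increases by 1 at each position, starting from +1: 1, 2, 3, ….
Reversing it on kqniw: k−1=j, q−2=o, n−3=k, i−4=e, w−5=r.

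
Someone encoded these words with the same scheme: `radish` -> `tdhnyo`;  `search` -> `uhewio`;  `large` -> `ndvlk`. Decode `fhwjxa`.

desert

Each letter shifts forward by (position + 2), i.e. 2, 3, 4, … — the shift grows by one for each successive letter.
Decoding fhwjxa: f−2=d, h−3=e, w−4=s, j−5=e, x−6=r, a−7=t.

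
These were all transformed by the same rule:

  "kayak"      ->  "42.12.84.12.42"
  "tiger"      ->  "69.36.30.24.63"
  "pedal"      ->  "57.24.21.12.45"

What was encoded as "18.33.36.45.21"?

Each letter becomes 3×(its alphabet position, a=1..z=26) + 9.
Reversing it on 18.33.36.45.21: 18→(18−9)÷3=3=c, 33→(33−9)÷3=8=h, 36→(36−9)÷3=9=i, 45→(45−9)÷3=12=l, 21→(21−9)÷3=4=d.

child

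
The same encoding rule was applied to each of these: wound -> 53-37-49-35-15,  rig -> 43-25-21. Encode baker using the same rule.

w(#23)→53 and o(#15)→37: differences scale by 2, so n = 2·pos + 7. With a=1..z=26, the number is 2·pos + 7.
On baker: b=2→11, a=1→9, k=11→29, e=5→17, r=18→43.

11-9-29-17-43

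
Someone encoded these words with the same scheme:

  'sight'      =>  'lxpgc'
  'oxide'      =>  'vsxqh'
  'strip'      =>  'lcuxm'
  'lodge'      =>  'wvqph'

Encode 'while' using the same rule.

bgxwh

s(18)→l(11) and i(8)→x(23) fit y≡17x+17 (mod 26); the inverse of 17 mod 26 is 23. Each letter's alphabet position (a=0..z=25) is mapped through 17·x+17 mod 26 — an affine cipher.
Applying it to while: w(22)→17·22+17≡1=b; h(7)→17·7+17≡6=g; i(8)→17·8+17≡23=x; l(11)→17·11+17≡22=w; e(4)→17·4+17≡7=h (all mod 26).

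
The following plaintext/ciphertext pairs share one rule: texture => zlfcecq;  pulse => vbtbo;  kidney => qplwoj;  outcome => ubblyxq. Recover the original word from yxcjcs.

In texture: t→z is +6, e→l is +7, x→f is +8, t→c is +9 — the shift increases by 1 each position. The shift increases by 1 at each position, starting from +6: 6, 7, 8, ….
Decoding yxcjcs: y−6=s, x−7=q, c−8=u, j−9=a, c−10=s, s−11=h.

squash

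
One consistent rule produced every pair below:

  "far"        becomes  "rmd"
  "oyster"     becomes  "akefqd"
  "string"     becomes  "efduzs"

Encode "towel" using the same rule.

faiqx

This is a Caesar cipher with shift 12.
On towel: t+12=f, o+12=a, w+12=i, e+12=q, l+12=x.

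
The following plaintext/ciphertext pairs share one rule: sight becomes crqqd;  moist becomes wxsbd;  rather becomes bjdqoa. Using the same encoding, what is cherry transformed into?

The shifts repeat in a cycle of length 2: positions 0,1,… shift by +10, +9, then the pattern repeats.
On cherry: c+10=m, h+9=q, e+10=o, r+9=a, r+10=b, y+9=h.

mqoabh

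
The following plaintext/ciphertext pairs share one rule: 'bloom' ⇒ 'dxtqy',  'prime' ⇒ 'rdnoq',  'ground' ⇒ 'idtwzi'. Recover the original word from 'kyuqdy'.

import

Shifts by position in bloom: pos 0: b→d (+2), pos 1: l→x (+12), pos 2: o→t (+5), pos 3: o→q (+2), pos 4: m→y (+12) — repeating every 3. A repeating key of period 3 is used — shifts +2, +12, +5 over and over.
Decoding kyuqdy: k−2=i, y−12=m, u−5=p, q−2=o, d−12=r, y−5=t.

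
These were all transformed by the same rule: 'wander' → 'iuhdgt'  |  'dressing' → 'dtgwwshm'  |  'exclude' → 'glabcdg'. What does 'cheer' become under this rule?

w(22)→i(8) and a(0)→u(20) fit y≡3x+20 (mod 26); the inverse of 3 mod 26 is 9. This is an affine cipher: with a=0,…,z=25, each position x becomes (3x+20) mod 26.
For cheer: c(2)→3·2+20≡0=a; h(7)→3·7+20≡15=p; e(4)→3·4+20≡6=g; e(4)→3·4+20≡6=g; r(17)→3·17+20≡19=t (all mod 26).

apggt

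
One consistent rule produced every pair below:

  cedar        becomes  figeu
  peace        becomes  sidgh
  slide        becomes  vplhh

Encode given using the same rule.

Shifts by position in cedar: pos 0: c→f (+3), pos 1: e→i (+4), pos 2: d→g (+3), pos 3: a→e (+4) — repeating every 2. The shifts repeat in a cycle of length 2: positions 0,1,… shift by +3, +4, then the pattern repeats.
On given: g+3=j, i+4=m, v+3=y, e+4=i, n+3=q.

jmyiq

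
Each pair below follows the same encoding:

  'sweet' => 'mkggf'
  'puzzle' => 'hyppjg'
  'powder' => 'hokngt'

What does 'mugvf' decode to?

This is an affine cipher: with a=0,…,z=25, each position x becomes (19x+8) mod 26.
Decoding mugvf: m(12)→11·(12−8)≡18=s; u(20)→11·(20−8)≡2=c; g(6)→11·(6−8)≡4=e; v(21)→11·(21−8)≡13=n; f(5)→11·(5−8)≡19=t (all mod 26).

scent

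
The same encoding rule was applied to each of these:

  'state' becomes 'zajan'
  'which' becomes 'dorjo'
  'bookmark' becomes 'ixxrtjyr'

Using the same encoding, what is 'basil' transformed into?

Two shifts are in play — +9 for a/e/i/o/u, +7 for every other letter.
Applying it to basil: b(cons)+7=i, a(vowel)+9=j, s(cons)+7=z, i(vowel)+9=r, l(cons)+7=s.

ijzrs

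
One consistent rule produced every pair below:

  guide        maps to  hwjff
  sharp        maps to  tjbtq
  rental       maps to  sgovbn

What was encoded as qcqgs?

paper

Shifts by position in guide: pos 0: g→h (+1), pos 1: u→w (+2), pos 2: i→j (+1), pos 3: d→f (+2) — repeating every 2. A repeating key of period 2 is used — shifts +1, +2 over and over.
Decoding qcqgs: q−1=p, c−2=a, q−1=p, g−2=e, s−1=r.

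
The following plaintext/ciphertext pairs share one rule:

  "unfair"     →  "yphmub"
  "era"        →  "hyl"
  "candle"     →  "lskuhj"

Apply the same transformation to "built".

The output letters match the input read backwards, each shifted +7: unfair reversed is riafnu. Read the word backwards and shift each letter +7.
Applying it to built: reverse → tliub; then shift: t+7=a, l+7=s, i+7=p, u+7=b, b+7=i.

aspbi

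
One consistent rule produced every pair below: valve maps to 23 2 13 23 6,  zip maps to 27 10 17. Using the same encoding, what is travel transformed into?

v is letter #22 and maps to 23: an offset of 1. Each letter is replaced by its alphabet position (a=1..z=26) + 1.
For travel: t=20→21, r=18→19, a=1→2, v=22→23, e=5→6, l=12→13.

21 19 2 23 6 13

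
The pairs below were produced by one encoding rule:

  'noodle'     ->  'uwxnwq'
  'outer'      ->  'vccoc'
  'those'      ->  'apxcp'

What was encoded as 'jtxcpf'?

closet

In noodle: n→u is +7, o→w is +8, o→x is +9, d→n is +10 — the shift increases by 1 each position. Letter i (0-indexed) is shifted by i+7, so successive shifts are 7, 8, 9, ….
Undoing it on jtxcpf: j−7=c, t−8=l, x−9=o, c−10=s, p−11=e, f−12=t.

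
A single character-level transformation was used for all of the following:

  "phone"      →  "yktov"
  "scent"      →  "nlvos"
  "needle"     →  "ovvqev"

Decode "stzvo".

p(15)→y(24) and h(7)→k(10) fit y≡5x+1 (mod 26); the inverse of 5 mod 26 is 21. This is an affine cipher: with a=0,…,z=25, each position x becomes (5x+1) mod 26.
Reversing it on stzvo: s(18)→21·(18−1)≡19=t; t(19)→21·(19−1)≡14=o; z(25)→21·(25−1)≡10=k; v(21)→21·(21−1)≡4=e; o(14)→21·(14−1)≡13=n (all mod 26).

token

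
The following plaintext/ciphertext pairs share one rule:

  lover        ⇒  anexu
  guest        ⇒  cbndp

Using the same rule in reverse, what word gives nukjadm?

The output letters match the input read backwards, each shifted +9: lover reversed is revol. Read the word backwards and shift each letter +9.
Decoding nukjadm: shift back: n−9=e, u−9=l, k−9=b, j−9=a, a−9=r, d−9=u, m−9=d → elbarud; then reverse → durable.

durable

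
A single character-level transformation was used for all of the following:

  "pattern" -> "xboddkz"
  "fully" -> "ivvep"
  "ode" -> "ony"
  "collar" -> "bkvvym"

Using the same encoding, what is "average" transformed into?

The output letters match the input read backwards, each shifted +10: pattern reversed is nrettap. Read the word backwards and shift each letter +10.
For average: reverse → egareva; then shift: e+10=o, g+10=q, a+10=k, r+10=b, e+10=o, v+10=f, a+10=k.

oqkbofk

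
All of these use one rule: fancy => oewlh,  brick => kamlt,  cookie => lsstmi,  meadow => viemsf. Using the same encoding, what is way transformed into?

feh

The shift depends on letter class: consonant f→o is +9, but vowel a→e is +4. Vowels shift forward by 4 and consonants shift forward by 9.
On way: w(cons)+9=f, a(vowel)+4=e, y(cons)+9=h.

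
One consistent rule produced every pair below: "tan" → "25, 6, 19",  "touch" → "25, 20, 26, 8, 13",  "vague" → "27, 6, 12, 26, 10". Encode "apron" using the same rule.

6, 21, 23, 20, 19

t is letter #20 and maps to 25: an offset of 5. Each letter is replaced by its alphabet position (a=1..z=26) + 5.
On apron: a=1→6, p=16→21, r=18→23, o=15→20, n=14→19.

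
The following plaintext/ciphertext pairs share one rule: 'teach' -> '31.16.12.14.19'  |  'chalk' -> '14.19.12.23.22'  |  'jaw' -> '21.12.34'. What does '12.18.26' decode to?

t is letter #20 and maps to 31: an offset of 11. The number is (letter's place in the alphabet, a=1) + 11.
Decoding 12.18.26: 12→(12−11)÷1=1=a, 18→(18−11)÷1=7=g, 26→(26−11)÷1=15=o.

ago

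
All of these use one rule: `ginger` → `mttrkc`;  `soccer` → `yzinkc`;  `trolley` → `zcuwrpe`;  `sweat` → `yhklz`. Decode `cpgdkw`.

The shifts repeat in a cycle of length 2: positions 0,1,… shift by +6, +11, then the pattern repeats.
Reversing it on cpgdkw: c−6=w, p−11=e, g−6=a, d−11=s, k−6=e, w−11=l.

weasel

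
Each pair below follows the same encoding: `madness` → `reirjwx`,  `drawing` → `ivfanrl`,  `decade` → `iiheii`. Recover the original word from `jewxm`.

earth

Shifts by position in madness: pos 0: m→r (+5), pos 1: a→e (+4), pos 2: d→i (+5), pos 3: n→r (+4) — repeating every 2. The shifts repeat in a cycle of length 2: positions 0,1,… shift by +5, +4, then the pattern repeats.
Decoding jewxm: j−5=e, e−4=a, w−5=r, x−4=t, m−5=h.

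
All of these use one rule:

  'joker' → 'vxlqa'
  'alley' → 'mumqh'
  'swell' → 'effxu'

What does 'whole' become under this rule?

iqpxn

Shifts by position in joker: pos 0: j→v (+12), pos 1: o→x (+9), pos 2: k→l (+1), pos 3: e→q (+12), pos 4: r→a (+9) — repeating every 3. A repeating key of period 3 is used — shifts +12, +9, +1 over and over.
For whole: w+12=i, h+9=q, o+1=p, l+12=x, e+9=n.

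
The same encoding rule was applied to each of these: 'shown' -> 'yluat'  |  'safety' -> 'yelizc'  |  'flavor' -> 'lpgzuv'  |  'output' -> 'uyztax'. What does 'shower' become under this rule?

yluakv

A repeating key of period 2 is used — shifts +6, +4 over and over.
Applying it to shower: s+6=y, h+4=l, o+6=u, w+4=a, e+6=k, r+4=v.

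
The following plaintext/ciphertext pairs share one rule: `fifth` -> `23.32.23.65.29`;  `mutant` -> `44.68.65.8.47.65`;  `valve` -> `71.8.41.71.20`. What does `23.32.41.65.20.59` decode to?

filter

f(#6)→23 and i(#9)→32: differences scale by 3, so n = 3·pos + 5. Each letter becomes 3×(its alphabet position, a=1..z=26) + 5.
Undoing it on 23.32.41.65.20.59: 23→(23−5)÷3=6=f, 32→(32−5)÷3=9=i, 41→(41−5)÷3=12=l, 65→(65−5)÷3=20=t, 20→(20−5)÷3=5=e, 59→(59−5)÷3=18=r.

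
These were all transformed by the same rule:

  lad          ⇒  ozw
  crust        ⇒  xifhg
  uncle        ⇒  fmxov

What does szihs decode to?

harsh

This is the alphabet-reversal cipher (Atbash): a becomes z, b becomes y, etc.
Reversing it on szihs: s↔h, z↔a, i↔r, h↔s, s↔h.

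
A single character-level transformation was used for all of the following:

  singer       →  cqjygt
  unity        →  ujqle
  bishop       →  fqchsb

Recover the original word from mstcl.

s(18)→c(2) and i(8)→q(16) fit y≡9x+22 (mod 26); the inverse of 9 mod 26 is 3. Treating letters as 0–25, the rule is x ↦ 9x + 22 (mod 26).
Undoing it on mstcl: m(12)→3·(12−22)≡22=w; s(18)→3·(18−22)≡14=o; t(19)→3·(19−22)≡17=r; c(2)→3·(2−22)≡18=s; l(11)→3·(11−22)≡19=t (all mod 26).

worst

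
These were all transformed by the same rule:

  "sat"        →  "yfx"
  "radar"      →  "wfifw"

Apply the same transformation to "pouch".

The output letters match the input read backwards, each shifted +5: sat reversed is tas. Read the word backwards and shift each letter +5.
Applying it to pouch: reverse → hcuop; then shift: h+5=m, c+5=h, u+5=z, o+5=t, p+5=u.

mhztu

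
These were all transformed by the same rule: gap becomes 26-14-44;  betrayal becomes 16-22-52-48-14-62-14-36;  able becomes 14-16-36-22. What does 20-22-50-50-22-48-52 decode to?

g(#7)→26 and a(#1)→14: differences scale by 2, so n = 2·pos + 12. The formula is n = 2×(alphabet index, a=1) + 12.
Undoing it on 20-22-50-50-22-48-52: 20→(20−12)÷2=4=d, 22→(22−12)÷2=5=e, 50→(50−12)÷2=19=s, 50→(50−12)÷2=19=s, 22→(22−12)÷2=5=e, 48→(48−12)÷2=18=r, 52→(52−12)÷2=20=t.

dessert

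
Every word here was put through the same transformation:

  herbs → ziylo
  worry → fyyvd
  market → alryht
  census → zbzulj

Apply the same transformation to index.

The output letters match the input read backwards, each shifted +7: herbs reversed is sbreh. Two steps: reverse the string, then apply a Caesar shift of +7.
Applying it to index: reverse → xedni; then shift: x+7=e, e+7=l, d+7=k, n+7=u, i+7=p.

elkup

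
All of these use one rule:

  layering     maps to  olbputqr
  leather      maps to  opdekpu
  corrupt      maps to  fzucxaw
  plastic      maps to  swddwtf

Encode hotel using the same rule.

Shifts by position in layering: pos 0: l→o (+3), pos 1: a→l (+11), pos 2: y→b (+3), pos 3: e→p (+11) — repeating every 2. It's a Vigenère-style cipher with numeric key [3,11]: position i shifts by key[i mod 2].
Applying it to hotel: h+3=k, o+11=z, t+3=w, e+11=p, l+3=o.

kzwpo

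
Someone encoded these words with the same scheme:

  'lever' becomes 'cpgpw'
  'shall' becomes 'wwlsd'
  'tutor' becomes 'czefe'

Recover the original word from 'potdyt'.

inside

Read the word backwards and shift each letter +11.
Reversing it on potdyt: shift back: p−11=e, o−11=d, t−11=i, d−11=s, y−11=n, t−11=i → edisni; then reverse → inside.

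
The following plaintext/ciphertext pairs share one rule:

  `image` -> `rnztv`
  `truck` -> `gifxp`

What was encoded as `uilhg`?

Each pair mirrors across the alphabet (i↔r, m↔n, a↔z): positions sum to 25. Each letter is replaced by its mirror in the alphabet: a↔z, b↔y, c↔x, and so on (the Atbash cipher).
Decoding uilhg: u↔f, i↔r, l↔o, h↔s, g↔t.

frost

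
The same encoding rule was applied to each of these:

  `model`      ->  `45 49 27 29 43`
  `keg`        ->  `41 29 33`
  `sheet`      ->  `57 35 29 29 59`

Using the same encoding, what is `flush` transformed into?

m(#13)→45 and o(#15)→49: differences scale by 2, so n = 2·pos + 19. With a=1..z=26, the number is 2·pos + 19.
For flush: f=6→31, l=12→43, u=21→61, s=19→57, h=8→35.

31 43 61 57 35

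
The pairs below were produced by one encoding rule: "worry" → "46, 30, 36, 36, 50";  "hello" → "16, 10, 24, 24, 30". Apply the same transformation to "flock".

w(#23)→46 and o(#15)→30: differences scale by 2, so n = 2·pos + 0. With a=1..z=26, the number is 2·pos.
For flock: f=6→12, l=12→24, o=15→30, c=3→6, k=11→22.

12, 24, 30, 6, 22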